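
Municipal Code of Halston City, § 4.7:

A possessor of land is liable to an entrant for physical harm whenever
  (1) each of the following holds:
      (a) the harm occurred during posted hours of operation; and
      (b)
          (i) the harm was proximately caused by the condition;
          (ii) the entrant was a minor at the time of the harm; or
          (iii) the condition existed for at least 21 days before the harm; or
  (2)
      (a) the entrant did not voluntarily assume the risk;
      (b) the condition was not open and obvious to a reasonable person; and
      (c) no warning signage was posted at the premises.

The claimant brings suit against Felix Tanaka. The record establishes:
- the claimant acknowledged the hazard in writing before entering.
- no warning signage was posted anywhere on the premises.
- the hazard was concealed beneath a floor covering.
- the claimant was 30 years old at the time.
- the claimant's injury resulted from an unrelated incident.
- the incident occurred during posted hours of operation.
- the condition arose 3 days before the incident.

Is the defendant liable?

(a) during posted hours — met.
(i) proximate cause — fails.
(ii) entrant a minor — not satisfied.
(iii) condition ≥21 days old — not satisfied.
(b): F OR F OR F → false.
(1): T AND F → false.
(a) no assumed risk — not met.
(b) not open/obvious — holds.
(c) no signage posted — holds.
So (2) is not satisfied (F AND T AND T).
Overall: F OR F → false.

No — not liable.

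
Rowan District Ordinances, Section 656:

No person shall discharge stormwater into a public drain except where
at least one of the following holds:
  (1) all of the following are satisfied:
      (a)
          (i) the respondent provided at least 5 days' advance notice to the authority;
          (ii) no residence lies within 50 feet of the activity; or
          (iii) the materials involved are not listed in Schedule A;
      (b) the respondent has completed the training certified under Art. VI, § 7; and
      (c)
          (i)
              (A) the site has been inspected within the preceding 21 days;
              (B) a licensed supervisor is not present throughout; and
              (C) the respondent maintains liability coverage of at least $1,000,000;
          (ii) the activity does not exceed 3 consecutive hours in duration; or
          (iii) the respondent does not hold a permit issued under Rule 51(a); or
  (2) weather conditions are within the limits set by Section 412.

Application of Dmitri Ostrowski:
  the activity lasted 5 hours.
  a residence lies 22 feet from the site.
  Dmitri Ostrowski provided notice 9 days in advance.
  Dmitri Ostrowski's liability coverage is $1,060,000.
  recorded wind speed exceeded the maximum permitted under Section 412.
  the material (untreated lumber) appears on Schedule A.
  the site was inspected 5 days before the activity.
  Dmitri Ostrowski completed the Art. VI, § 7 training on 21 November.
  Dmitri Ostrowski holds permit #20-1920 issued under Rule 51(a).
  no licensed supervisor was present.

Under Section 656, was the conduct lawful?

Yes — lawful.

(i) ≥5 days' notice — met.
(ii) no residence in 50 ft — fails.
(iii) not (Schedule A material) — not satisfied.
(a) = T OR F OR F = true.
(b) training certified — satisfied.
(A) site inspected — satisfied.
(B) not (supervisor present) — satisfied.
(C) coverage ≥ $1,000,000 — holds.
(i) = T AND T AND T = true.
(ii) ≤ 3 hrs duration — not satisfied.
(iii) not (holds permit) — not met.
(c): T OR F OR F → true.
So (1) is satisfied (T AND T AND T).
(2) weather ok — fails.
Overall: T OR F → true.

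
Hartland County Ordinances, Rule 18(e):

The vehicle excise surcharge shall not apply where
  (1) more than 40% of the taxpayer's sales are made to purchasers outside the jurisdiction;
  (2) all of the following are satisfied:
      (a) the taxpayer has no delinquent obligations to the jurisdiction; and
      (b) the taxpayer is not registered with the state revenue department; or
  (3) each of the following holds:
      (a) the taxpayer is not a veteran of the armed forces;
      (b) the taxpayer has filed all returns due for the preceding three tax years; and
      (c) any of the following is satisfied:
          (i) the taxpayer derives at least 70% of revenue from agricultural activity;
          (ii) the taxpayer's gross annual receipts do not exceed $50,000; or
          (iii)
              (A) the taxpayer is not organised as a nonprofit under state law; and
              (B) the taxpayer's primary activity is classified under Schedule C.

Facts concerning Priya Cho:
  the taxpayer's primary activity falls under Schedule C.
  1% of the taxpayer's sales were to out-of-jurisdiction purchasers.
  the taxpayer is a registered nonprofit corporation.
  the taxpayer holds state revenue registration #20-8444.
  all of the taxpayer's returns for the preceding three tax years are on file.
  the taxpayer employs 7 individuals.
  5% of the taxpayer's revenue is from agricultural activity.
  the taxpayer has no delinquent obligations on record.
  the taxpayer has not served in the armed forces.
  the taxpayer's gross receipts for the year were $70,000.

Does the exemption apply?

(1) >40% out-of-jur. sales — not met.
(a) no delinquency — holds.
(b) not (state-registered) — not satisfied.
(2) = T AND F = false.
(a) not (veteran) — met.
(b) returns current — met.
(i) ≥70% agricultural — not met.
(ii) receipts ≤ $50,000 — not satisfied.
(A) not (nonprofit) — not met.
(B) Schedule C activity — holds.
(iii): F AND T → false.
(c): F OR F OR F → false.
(3): T AND T AND F → false.
Overall: F OR F OR F → false.

No — not exempt.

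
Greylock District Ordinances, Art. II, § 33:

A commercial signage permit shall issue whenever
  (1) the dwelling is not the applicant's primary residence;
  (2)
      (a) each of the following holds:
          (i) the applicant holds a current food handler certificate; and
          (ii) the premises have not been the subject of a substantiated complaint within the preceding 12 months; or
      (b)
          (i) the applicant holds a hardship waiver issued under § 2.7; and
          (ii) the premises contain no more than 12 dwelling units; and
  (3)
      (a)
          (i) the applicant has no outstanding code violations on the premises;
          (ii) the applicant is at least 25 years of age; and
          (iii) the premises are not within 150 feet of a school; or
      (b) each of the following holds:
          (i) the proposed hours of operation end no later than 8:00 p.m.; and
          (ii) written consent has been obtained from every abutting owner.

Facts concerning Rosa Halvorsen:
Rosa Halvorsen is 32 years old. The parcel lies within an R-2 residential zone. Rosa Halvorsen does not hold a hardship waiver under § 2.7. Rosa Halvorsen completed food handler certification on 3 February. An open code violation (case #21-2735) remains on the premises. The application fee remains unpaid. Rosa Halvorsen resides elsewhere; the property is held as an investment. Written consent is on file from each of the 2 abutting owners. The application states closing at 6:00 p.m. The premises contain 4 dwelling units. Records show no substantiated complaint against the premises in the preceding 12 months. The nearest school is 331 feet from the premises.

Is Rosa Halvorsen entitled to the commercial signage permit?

(1) not (primary residence) — holds.
(i) food handler cert. — met.
(ii) no complaint in 12 mo. — holds.
(a) = T AND T = true.
(i) hardship waiver — not satisfied.
(ii) ≤ 12 units — satisfied.
So (b) is not satisfied (F AND T).
So (2) is satisfied (T OR F).
(i) no code violations — not satisfied.
(ii) age ≥ 25 — met.
(iii) ≥150 ft from school — satisfied.
So (a) is not satisfied (F AND T AND T).
(i) closes by 8 p.m. — satisfied.
(ii) all abutters consent — met.
So (b) is satisfied (T AND T).
(3): F OR T → true.
So Overall is satisfied (T AND T AND T).

Yes — granted.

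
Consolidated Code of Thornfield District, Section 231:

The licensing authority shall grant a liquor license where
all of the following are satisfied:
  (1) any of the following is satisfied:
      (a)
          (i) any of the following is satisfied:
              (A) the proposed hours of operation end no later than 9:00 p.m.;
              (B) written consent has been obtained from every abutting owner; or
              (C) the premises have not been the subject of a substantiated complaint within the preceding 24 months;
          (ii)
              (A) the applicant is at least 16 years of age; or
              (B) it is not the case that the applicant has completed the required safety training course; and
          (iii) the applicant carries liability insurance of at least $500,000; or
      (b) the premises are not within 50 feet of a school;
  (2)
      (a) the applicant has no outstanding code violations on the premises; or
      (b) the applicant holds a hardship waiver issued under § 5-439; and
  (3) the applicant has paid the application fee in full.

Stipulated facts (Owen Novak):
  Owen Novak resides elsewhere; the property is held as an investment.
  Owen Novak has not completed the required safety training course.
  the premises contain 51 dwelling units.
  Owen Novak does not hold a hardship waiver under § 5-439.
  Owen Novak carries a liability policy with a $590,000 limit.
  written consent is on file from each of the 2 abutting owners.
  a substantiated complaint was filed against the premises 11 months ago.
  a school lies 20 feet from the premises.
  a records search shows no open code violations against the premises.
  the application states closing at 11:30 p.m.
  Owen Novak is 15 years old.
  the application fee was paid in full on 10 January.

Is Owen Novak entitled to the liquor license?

Yes — granted.

(A) closes by 9 p.m. — fails.
(B) all abutters consent — satisfied.
(C) no complaint in 24 mo. — not met.
(i) = F OR T OR F = true.
(A) age ≥ 16 — fails.
(B) not (safety training) — holds.
(ii): F OR T → true.
(iii) insurance ≥ $500,000 — holds.
(a) = T AND T AND T = true.
(b) ≥50 ft from school — not met.
(1): T OR F → true.
(a) no code violations — holds.
(b) hardship waiver — not satisfied.
(2) = T OR F = true.
(3) fee paid — satisfied.
Overall = T AND T AND T = true.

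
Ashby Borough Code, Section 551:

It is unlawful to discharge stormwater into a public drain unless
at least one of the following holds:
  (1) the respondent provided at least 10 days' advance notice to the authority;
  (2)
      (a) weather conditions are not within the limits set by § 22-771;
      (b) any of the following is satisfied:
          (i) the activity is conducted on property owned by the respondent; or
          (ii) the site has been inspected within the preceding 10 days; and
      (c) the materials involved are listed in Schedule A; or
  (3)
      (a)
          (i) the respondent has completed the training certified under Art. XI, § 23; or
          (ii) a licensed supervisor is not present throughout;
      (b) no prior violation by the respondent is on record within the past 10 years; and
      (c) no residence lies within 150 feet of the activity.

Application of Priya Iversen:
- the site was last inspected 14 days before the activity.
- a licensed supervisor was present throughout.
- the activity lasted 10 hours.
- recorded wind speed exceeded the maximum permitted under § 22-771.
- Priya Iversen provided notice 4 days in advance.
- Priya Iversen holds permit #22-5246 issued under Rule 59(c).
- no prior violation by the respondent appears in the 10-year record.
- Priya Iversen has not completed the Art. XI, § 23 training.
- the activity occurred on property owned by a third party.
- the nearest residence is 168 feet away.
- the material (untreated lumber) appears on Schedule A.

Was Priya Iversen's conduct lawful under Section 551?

(1) ≥10 days' notice — fails.
(a) not (weather ok) — holds.
(i) own property — fails.
(ii) site inspected — not satisfied.
(b): F OR F → false.
(c) Schedule A material — satisfied.
(2) = T AND F AND T = false.
(i) training certified — fails.
(ii) not (supervisor present) — not met.
(a): F OR F → false.
(b) no prior violation — met.
(c) no residence in 150 ft — met.
(3) = F AND T AND T = false.
Overall: F OR F OR F → false.

No — unlawful.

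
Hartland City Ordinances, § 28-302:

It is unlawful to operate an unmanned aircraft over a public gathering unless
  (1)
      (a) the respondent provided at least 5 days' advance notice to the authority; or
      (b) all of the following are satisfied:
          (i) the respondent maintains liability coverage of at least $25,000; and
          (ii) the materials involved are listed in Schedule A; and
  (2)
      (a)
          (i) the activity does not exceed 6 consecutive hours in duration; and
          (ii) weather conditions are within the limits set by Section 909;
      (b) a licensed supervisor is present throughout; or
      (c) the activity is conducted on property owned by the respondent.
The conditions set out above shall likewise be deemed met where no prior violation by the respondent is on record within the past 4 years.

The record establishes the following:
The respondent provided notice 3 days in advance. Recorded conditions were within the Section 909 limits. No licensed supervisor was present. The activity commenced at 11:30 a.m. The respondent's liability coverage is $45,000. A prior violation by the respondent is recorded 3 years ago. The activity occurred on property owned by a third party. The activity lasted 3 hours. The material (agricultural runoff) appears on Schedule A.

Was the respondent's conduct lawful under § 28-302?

(a) ≥5 days' notice — not met.
(i) coverage ≥ $25,000 — satisfied.
(ii) Schedule A material — met.
(b) = T AND T = true.
(1) = F OR T = true.
(i) ≤ 6 hrs duration — satisfied.
(ii) weather ok — holds.
So (a) is satisfied (T AND T).
(b) supervisor present — not met.
(c) own property — not met.
So (2) is satisfied (T OR F OR F).
Overall: T AND T → true.
Exception (no prior violation) — not satisfied.
Result: main true OR exception false → true.

Yes — lawful.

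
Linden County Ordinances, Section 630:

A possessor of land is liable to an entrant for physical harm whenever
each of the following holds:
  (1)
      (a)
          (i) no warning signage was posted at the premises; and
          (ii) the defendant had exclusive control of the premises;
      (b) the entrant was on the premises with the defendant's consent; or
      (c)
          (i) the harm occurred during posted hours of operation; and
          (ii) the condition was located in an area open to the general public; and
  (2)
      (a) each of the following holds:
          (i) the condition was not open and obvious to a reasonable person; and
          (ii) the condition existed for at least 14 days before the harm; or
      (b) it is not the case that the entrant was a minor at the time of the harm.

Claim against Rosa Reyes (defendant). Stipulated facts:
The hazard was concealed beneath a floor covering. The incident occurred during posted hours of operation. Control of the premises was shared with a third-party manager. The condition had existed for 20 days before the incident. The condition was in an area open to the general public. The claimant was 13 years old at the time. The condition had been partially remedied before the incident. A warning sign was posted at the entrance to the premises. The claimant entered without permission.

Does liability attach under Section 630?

Yes — liable.

(i) no signage posted — not satisfied.
(ii) exclusive control — not met.
(a) = F AND F = false.
(b) consent to enter — fails.
(i) during posted hours — satisfied.
(ii) public area — met.
(c) = T AND T = true.
(1): F OR F OR T → true.
(i) not open/obvious — met.
(ii) condition ≥14 days old — holds.
So (a) is satisfied (T AND T).
(b) not (entrant a minor) — fails.
So (2) is satisfied (T OR F).
Overall: T AND T → true.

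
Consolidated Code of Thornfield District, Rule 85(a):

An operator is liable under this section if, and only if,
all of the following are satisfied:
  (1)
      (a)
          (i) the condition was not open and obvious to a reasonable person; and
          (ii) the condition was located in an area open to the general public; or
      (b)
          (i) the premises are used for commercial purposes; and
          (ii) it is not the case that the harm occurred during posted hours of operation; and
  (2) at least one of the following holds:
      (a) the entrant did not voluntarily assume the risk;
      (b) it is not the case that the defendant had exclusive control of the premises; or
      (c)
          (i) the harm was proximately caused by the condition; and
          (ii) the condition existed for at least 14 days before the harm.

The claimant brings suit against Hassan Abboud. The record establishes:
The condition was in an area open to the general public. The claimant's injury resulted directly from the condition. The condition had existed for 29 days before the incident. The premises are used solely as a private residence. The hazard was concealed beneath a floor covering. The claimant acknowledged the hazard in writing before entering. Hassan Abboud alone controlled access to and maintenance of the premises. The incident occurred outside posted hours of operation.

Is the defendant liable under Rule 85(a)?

Yes — liable.

(i) not open/obvious — holds.
(ii) public area — holds.
So (a) is satisfied (T AND T).
(i) commercial use — not satisfied.
(ii) not (during posted hours) — satisfied.
So (b) is not satisfied (F AND T).
(1): T OR F → true.
(a) no assumed risk — not met.
(b) not (exclusive control) — fails.
(i) proximate cause — holds.
(ii) condition ≥14 days old — met.
(c): T AND T → true.
(2): F OR F OR T → true.
Overall: T AND T → true.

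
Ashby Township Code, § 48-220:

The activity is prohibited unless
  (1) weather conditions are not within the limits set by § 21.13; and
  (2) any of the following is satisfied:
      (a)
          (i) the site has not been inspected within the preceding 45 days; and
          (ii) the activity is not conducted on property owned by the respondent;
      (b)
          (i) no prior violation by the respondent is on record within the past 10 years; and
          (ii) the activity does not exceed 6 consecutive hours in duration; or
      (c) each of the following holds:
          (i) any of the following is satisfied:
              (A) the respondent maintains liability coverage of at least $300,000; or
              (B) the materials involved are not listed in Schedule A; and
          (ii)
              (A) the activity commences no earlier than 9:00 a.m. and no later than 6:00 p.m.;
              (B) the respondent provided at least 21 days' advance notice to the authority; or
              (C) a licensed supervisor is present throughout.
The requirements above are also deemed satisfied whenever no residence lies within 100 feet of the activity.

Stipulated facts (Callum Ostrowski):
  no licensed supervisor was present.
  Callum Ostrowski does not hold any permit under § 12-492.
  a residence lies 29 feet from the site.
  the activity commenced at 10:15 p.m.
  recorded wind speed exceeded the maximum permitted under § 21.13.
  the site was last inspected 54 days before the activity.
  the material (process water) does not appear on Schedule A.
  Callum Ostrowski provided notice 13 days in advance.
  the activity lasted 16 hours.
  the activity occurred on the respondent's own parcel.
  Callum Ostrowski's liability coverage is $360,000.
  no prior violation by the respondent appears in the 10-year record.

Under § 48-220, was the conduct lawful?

No — unlawful.

(1) not (weather ok) — met.
(i) not (site inspected) — holds.
(ii) not (own property) — fails.
(a): T AND F → false.
(i) no prior violation — holds.
(ii) ≤ 6 hrs duration — not met.
(b) = T AND F = false.
(A) coverage ≥ $300,000 — met.
(B) not (Schedule A material) — satisfied.
So (i) is satisfied (T OR T).
(A) start within hours — not satisfied.
(B) ≥21 days' notice — not satisfied.
(C) supervisor present — not met.
(ii): F OR F OR F → false.
So (c) is not satisfied (T AND F).
(2) = F OR F OR F = false.
Overall: T AND F → false.
Exception (no residence in 100 ft) — not satisfied.
Result: main false OR exception false → false.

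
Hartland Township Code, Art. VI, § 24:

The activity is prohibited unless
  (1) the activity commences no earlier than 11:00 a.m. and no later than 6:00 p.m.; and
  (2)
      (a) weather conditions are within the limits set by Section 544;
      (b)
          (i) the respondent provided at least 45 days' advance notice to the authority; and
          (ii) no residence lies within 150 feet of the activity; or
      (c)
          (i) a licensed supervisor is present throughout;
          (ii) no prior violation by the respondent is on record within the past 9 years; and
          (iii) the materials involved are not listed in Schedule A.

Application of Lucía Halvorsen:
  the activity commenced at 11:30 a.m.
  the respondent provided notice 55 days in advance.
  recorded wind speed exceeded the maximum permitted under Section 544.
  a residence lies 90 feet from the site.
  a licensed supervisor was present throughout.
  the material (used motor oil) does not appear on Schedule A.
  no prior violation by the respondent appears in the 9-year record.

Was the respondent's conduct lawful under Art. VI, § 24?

(1) start within hours — holds.
(a) weather ok — not satisfied.
(i) ≥45 days' notice — met.
(ii) no residence in 150 ft — not satisfied.
So (b) is not satisfied (T AND F).
(i) supervisor present — holds.
(ii) no prior violation — satisfied.
(iii) not (Schedule A material) — met.
(c) = T AND T AND T = true.
(2) = F OR F OR T = true.
Overall: T AND T → true.

Yes — lawful.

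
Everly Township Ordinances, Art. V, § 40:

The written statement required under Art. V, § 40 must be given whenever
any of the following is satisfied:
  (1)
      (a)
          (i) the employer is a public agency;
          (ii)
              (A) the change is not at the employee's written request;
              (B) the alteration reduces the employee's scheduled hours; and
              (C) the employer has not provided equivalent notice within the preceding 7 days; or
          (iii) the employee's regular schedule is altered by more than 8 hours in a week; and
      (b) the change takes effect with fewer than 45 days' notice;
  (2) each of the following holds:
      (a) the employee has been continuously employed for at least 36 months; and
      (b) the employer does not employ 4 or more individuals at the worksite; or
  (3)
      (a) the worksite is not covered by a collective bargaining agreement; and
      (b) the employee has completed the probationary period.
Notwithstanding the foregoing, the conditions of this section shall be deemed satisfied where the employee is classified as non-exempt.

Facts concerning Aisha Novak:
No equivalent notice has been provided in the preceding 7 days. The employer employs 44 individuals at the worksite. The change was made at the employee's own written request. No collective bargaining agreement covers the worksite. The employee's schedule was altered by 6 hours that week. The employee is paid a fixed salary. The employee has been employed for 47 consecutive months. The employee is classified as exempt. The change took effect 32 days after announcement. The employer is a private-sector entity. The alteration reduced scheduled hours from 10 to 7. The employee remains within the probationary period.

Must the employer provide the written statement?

No — not required.

(i) public agency — not satisfied.
(A) not employee-requested — fails.
(B) hours reduced — met.
(C) no recent notice — holds.
(ii): F AND T AND T → false.
(iii) schedule shift > 8h — not satisfied.
So (a) is not satisfied (F OR F OR F).
(b) < 45 days' notice — satisfied.
So (1) is not satisfied (F AND T).
(a) tenure ≥ 36 mo. — met.
(b) not (≥ 4 at site) — not met.
So (2) is not satisfied (T AND F).
(a) no CBA — satisfied.
(b) past probation — fails.
(3) = T AND F = false.
Overall = F OR F OR F = false.
Exception (non-exempt) — not satisfied.
Result: main false OR exception false → false.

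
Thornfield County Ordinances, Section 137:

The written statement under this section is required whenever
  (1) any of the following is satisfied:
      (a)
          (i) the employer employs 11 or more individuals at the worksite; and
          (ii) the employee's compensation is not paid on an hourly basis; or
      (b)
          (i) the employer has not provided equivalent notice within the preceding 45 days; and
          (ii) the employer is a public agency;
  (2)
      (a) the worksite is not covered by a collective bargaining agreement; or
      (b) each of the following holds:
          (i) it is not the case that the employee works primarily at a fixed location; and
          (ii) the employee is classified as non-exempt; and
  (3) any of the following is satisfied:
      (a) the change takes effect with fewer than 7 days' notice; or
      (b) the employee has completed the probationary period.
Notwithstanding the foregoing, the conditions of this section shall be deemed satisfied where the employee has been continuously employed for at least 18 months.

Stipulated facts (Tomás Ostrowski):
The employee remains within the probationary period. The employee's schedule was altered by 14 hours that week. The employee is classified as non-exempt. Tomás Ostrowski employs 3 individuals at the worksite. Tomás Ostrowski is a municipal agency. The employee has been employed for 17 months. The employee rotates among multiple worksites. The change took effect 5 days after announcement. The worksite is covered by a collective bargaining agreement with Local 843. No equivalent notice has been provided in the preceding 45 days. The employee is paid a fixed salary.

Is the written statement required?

(i) ≥ 11 at site — fails.
(ii) not (hourly-paid) — met.
(a) = F AND T = false.
(i) no recent notice — satisfied.
(ii) public agency — met.
(b): T AND T → true.
(1) = F OR T = true.
(a) no CBA — not met.
(i) not (fixed location) — met.
(ii) non-exempt — met.
(b) = T AND T = true.
So (2) is satisfied (F OR T).
(a) < 7 days' notice — met.
(b) past probation — not met.
(3): T OR F → true.
So Overall is satisfied (T AND T AND T).
Exception (tenure ≥ 18 mo.) — not satisfied.
Result: main true OR exception false → true.

Yes — required.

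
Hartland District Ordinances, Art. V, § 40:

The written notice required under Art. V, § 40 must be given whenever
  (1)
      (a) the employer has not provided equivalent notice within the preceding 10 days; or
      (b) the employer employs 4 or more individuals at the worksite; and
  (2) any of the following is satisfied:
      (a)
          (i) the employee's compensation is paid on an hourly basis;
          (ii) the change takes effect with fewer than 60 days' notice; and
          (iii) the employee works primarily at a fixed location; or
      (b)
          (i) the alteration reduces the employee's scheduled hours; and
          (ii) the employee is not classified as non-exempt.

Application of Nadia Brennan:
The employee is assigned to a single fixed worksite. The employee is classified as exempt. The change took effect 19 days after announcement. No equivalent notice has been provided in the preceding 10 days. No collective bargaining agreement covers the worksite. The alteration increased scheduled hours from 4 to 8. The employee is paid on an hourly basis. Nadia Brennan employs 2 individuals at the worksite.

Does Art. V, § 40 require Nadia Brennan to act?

(a) no recent notice — holds.
(b) ≥ 4 at site — not satisfied.
(1): T OR F → true.
(i) hourly-paid — met.
(ii) < 60 days' notice — satisfied.
(iii) fixed location — holds.
So (a) is satisfied (T AND T AND T).
(i) hours reduced — not met.
(ii) not (non-exempt) — holds.
(b) = F AND T = false.
(2): T OR F → true.
Overall: T AND T → true.

Yes — required.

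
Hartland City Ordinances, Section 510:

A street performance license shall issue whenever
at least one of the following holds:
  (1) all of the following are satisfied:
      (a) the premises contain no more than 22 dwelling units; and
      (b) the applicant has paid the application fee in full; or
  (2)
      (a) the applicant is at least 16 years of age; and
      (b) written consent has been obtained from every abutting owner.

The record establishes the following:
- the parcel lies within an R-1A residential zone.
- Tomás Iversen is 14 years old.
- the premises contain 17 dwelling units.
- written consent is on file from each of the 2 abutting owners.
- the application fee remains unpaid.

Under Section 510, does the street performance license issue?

No — denied.

(a) ≤ 22 units — holds.
(b) fee paid — not satisfied.
So (1) is not satisfied (T AND F).
(a) age ≥ 16 — not met.
(b) all abutters consent — satisfied.
So (2) is not satisfied (F AND T).
So Overall is not satisfied (F OR F).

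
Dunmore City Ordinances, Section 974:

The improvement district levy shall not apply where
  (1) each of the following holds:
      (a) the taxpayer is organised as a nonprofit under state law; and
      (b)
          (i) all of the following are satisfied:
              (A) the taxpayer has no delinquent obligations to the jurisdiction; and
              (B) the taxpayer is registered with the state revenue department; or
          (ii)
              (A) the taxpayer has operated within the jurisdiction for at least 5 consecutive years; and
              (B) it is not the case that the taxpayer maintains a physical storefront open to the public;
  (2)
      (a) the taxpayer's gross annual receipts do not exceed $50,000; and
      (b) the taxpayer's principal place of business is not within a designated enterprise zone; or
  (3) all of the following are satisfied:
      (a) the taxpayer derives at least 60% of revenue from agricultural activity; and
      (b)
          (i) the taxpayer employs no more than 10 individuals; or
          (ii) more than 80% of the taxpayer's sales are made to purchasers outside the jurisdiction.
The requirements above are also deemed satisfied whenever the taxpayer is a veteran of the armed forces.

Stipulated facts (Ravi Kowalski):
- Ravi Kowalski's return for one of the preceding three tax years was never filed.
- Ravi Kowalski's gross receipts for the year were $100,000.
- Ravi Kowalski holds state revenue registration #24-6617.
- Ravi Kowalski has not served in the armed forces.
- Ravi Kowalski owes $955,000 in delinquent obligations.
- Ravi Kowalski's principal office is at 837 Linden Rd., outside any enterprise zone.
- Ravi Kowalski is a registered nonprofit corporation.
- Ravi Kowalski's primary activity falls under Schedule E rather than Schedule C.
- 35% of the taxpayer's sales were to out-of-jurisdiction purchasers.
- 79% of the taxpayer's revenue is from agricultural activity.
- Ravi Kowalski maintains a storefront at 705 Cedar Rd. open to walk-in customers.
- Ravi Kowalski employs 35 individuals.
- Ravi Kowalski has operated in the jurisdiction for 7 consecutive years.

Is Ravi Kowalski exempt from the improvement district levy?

(a) nonprofit — holds.
(A) no delinquency — not satisfied.
(B) state-registered — satisfied.
(i): F AND T → false.
(A) ≥ 5 yrs in jurisdiction — holds.
(B) not (has storefront) — not satisfied.
(ii) = T AND F = false.
(b) = F OR F = false.
(1): T AND F → false.
(a) receipts ≤ $50,000 — not satisfied.
(b) not (in enterprise zone) — met.
So (2) is not satisfied (F AND T).
(a) ≥60% agricultural — met.
(i) ≤ 10 employees — fails.
(ii) >80% out-of-jur. sales — not met.
(b): F OR F → false.
So (3) is not satisfied (T AND F).
Overall: F OR F OR F → false.
Exception (veteran) — not satisfied.
Result: main false OR exception false → false.

No — not exempt.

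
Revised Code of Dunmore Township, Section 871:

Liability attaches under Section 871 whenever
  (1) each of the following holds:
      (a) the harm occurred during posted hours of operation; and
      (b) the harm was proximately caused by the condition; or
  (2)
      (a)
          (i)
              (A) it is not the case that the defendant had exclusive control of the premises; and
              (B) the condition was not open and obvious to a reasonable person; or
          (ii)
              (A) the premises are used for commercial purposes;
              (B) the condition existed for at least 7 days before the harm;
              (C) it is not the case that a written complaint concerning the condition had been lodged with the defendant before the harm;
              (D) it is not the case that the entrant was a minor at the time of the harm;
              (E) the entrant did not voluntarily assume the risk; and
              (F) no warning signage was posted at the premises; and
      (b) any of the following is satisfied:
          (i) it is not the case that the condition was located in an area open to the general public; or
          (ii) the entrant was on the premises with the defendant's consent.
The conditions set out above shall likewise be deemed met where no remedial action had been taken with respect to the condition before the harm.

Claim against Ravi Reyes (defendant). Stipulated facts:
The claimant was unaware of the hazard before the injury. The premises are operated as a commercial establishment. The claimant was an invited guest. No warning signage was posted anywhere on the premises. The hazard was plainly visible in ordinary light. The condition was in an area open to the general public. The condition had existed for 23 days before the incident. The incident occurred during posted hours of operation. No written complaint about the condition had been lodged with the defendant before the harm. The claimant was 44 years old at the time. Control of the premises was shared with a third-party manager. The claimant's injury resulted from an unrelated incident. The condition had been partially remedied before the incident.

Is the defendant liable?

(a) during posted hours — satisfied.
(b) proximate cause — not met.
(1): T AND F → false.
(A) not (exclusive control) — holds.
(B) not open/obvious — not met.
(i): T AND F → false.
(A) commercial use — met.
(B) condition ≥7 days old — holds.
(C) not (complaint lodged) — satisfied.
(D) not (entrant a minor) — met.
(E) no assumed risk — satisfied.
(F) no signage posted — holds.
So (ii) is satisfied (T AND T AND T AND T AND T AND T).
(a) = F OR T = true.
(i) not (public area) — not met.
(ii) consent to enter — met.
(b) = F OR T = true.
So (2) is satisfied (T AND T).
Overall = F OR T = true.
Exception (no remedial action) — not satisfied.
Result: main true OR exception false → true.

Yes — liable.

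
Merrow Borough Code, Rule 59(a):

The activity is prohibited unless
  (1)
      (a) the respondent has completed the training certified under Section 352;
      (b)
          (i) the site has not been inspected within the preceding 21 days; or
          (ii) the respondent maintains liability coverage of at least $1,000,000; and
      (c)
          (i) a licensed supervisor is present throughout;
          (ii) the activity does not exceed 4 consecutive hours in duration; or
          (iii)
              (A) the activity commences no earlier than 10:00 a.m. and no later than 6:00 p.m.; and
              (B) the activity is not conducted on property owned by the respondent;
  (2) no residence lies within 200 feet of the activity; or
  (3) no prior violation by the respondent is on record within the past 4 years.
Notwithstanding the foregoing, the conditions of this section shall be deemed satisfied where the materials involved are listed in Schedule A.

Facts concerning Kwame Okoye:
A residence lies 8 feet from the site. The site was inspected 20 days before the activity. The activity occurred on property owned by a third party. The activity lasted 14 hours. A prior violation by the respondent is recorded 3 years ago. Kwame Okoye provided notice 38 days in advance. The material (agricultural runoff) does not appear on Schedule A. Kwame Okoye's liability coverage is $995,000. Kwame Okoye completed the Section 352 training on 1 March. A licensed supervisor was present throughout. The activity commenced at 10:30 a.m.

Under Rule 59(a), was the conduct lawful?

No — unlawful.

(a) training certified — holds.
(i) not (site inspected) — not met.
(ii) coverage ≥ $1,000,000 — fails.
(b) = F OR F = false.
(i) supervisor present — met.
(ii) ≤ 4 hrs duration — not satisfied.
(A) start within hours — met.
(B) not (own property) — satisfied.
(iii) = T AND T = true.
(c): T OR F OR T → true.
(1) = T AND F AND T = false.
(2) no residence in 200 ft — not met.
(3) no prior violation — not satisfied.
Overall = F OR F OR F = false.
Exception (Schedule A material) — not satisfied.
Result: main false OR exception false → false.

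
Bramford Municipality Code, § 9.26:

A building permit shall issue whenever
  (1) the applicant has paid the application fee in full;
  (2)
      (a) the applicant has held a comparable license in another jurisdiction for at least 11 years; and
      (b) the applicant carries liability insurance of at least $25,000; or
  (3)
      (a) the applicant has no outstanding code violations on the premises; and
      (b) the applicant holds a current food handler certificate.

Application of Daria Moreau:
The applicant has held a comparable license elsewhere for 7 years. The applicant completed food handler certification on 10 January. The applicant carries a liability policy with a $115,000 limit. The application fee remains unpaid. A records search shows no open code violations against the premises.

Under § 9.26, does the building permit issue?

Yes — granted.

(1) fee paid — not satisfied.
(a) prior license ≥ 11 yr — not met.
(b) insurance ≥ $25,000 — satisfied.
(2) = F AND T = false.
(a) no code violations — satisfied.
(b) food handler cert. — satisfied.
So (3) is satisfied (T AND T).
Overall: F OR F OR T → true.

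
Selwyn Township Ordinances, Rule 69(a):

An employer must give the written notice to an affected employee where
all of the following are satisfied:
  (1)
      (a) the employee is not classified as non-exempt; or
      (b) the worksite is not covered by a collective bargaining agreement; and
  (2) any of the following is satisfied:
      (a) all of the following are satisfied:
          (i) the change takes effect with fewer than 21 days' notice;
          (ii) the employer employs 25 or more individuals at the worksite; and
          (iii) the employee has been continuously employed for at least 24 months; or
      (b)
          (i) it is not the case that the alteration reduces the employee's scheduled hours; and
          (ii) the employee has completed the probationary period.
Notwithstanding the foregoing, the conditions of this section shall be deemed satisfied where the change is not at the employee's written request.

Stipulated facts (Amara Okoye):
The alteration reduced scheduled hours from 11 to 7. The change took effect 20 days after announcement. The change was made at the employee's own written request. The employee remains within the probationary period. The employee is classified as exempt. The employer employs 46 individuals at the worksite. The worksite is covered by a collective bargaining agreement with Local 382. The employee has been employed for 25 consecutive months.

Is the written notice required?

(a) not (non-exempt) — satisfied.
(b) no CBA — fails.
So (1) is satisfied (T OR F).
(i) < 21 days' notice — satisfied.
(ii) ≥ 25 at site — satisfied.
(iii) tenure ≥ 24 mo. — met.
(a) = T AND T AND T = true.
(i) not (hours reduced) — not met.
(ii) past probation — fails.
(b): F AND F → false.
So (2) is satisfied (T OR F).
Overall = T AND T = true.
Exception (not employee-requested) — not satisfied.
Result: main true OR exception false → true.

Yes — required.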